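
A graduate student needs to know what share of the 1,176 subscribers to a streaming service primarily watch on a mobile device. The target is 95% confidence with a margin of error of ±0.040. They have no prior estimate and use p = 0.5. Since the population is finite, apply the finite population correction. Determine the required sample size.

398

For 95% confidence, z = 1.96.
Unadjusted: n₀ = 1.96² × 0.50 × 0.50 / 0.040² ≈ 600.25, so n₀ = 601.
Finite population correction with N = 1,176: n = n₀ / (1 + (n₀−1)/N) = 601 / (1 + 600/1176) = 601 / 1.5102 ≈ 397.96.
Rounding up, n = 398.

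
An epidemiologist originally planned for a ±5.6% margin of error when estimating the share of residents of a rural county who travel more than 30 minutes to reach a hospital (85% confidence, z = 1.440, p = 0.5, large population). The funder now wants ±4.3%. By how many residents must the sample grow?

115

At ±5.6%: n = 1.440² × 0.2500 / 0.056² ≈ 165.31 → 166.
At ±4.3%: n = 1.440² × 0.2500 / 0.043² ≈ 280.37 → 281.
Additional respondents: 281 − 166 = 115.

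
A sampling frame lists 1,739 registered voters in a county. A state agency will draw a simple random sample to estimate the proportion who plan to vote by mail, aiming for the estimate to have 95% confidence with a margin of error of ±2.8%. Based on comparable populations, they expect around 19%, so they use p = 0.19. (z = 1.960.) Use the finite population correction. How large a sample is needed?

527

Unadjusted: n₀ = 1.960² × 0.19 × 0.81 / 0.028² ≈ 754.11, so n₀ = 755.
Finite population correction with N = 1,739: n = n₀ / (1 + (n₀−1)/N) = 755 / (1 + 754/1739) = 755 / 1.4336 ≈ 526.65.
Rounding up, n = 527.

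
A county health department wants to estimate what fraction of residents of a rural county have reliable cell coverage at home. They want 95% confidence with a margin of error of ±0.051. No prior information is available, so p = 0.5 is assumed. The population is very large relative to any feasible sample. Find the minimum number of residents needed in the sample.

370

For 95% confidence, z = 1.96.
With p = 0.5, p(1−p) = 0.25.
n = z²·p(1−p)/E² = 1.96² × 0.2500 / 0.051² = 3.8416 × 0.2500 / 0.002601 ≈ 369.24.
Rounding up gives n = 370.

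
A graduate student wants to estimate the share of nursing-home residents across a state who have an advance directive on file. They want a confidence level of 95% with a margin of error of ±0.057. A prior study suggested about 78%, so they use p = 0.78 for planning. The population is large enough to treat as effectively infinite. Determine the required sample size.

203

For 95% confidence, z = 1.960.
With p = 0.78, p(1−p) = 0.1716.
n = z²·p(1−p)/E² = 1.960² × 0.1716 / 0.057² = 3.8416 × 0.1716 / 0.003249 ≈ 202.90.
Rounding up gives n = 203.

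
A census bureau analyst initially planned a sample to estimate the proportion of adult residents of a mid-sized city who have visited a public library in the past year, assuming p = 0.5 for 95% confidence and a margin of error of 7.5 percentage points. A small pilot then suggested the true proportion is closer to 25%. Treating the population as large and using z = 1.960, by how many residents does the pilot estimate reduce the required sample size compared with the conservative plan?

Conservative (p = 0.5): n = 1.960² × 0.25 / 0.075² ≈ 170.74 → 171.
Using p = 0.25: p(1−p) = 0.1875, so n = 1.960² × 0.1875 / 0.075² ≈ 128.05 → 129.
Reduction: 171 − 129 = 42.

42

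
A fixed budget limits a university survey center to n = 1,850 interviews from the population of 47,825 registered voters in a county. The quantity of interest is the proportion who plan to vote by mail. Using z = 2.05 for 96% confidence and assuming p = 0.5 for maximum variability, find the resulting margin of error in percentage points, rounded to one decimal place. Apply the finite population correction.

Finite-population factor: (N−n)/(N−1) = (47825−1850)/(47825−1) = 0.9613.
SE(p̂) = √[p(1−p)/n · (N−n)/(N−1)] = √[0.2500/1850 × 0.9613] = 0.01140.
E = z × SE = 2.05 × 0.01140 = 0.02337 ≈ 2.3 percentage points.

2.3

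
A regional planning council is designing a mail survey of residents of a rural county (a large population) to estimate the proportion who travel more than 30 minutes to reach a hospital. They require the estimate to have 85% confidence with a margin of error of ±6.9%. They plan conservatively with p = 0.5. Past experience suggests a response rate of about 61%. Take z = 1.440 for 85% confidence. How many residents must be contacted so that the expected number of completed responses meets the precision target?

179

Completed interviews needed: n₀ = 1.440² × 0.2500 / 0.069² ≈ 108.88 → 109.
At a 61% response rate, contacts needed = 109 / 0.61 ≈ 178.69 → 179.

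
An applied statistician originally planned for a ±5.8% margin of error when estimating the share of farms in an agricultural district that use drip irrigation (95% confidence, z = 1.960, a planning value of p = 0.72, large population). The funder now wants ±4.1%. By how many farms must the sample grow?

At ±5.8%: n = 1.960² × 0.2016 / 0.058² ≈ 230.22 → 231.
At ±4.1%: n = 1.960² × 0.2016 / 0.041² ≈ 460.72 → 461.
Additional respondents: 461 − 231 = 230.

230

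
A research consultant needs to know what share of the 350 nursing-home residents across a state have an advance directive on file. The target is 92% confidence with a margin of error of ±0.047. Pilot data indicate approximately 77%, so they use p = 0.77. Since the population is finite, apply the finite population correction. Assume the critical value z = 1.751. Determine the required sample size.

Unadjusted: n₀ = 1.751² × 0.77 × 0.23 / 0.047² ≈ 245.81, so n₀ = 246.
Finite population correction with N = 350: n = n₀ / (1 + (n₀−1)/N) = 246 / (1 + 245/350) = 246 / 1.7000 ≈ 144.71.
Rounding up, n = 145.

145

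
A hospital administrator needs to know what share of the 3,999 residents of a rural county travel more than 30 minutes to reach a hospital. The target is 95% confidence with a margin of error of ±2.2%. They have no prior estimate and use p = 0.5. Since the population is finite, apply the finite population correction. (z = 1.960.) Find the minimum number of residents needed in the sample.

Unadjusted: n₀ = 1.960² × 0.50 × 0.50 / 0.022² ≈ 1984.30, so n₀ = 1985.
Finite population correction with N = 3,999: n = n₀ / (1 + (n₀−1)/N) = 1985 / (1 + 1984/3999) = 1985 / 1.4961 ≈ 1326.76.
Rounding up, n = 1327.

1327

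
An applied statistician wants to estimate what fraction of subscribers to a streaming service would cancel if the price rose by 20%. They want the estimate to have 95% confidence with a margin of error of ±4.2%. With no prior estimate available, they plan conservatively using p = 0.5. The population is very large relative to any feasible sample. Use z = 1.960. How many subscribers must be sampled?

With p = 0.5, p(1−p) = 0.25.
n = z²·p(1−p)/E² = 1.960² × 0.2500 / 0.042² = 3.8416 × 0.2500 / 0.001764 ≈ 544.44.
Rounding up gives n = 545.

545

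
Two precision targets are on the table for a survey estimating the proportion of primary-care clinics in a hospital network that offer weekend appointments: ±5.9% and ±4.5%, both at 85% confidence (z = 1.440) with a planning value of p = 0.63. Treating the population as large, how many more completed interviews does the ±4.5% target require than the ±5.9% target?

100

At ±5.9%: n = 1.440² × 0.2331 / 0.059² ≈ 138.86 → 139.
At ±4.5%: n = 1.440² × 0.2331 / 0.045² ≈ 238.69 → 239.
Additional respondents: 239 − 139 = 100.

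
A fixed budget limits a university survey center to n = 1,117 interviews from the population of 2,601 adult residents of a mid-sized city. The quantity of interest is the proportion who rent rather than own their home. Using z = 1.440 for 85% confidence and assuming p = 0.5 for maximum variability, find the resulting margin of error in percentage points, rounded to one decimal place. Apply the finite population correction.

1.6

Finite-population factor: (N−n)/(N−1) = (2601−1117)/(2601−1) = 0.5708.
SE(p̂) = √[p(1−p)/n · (N−n)/(N−1)] = √[0.2500/1117 × 0.5708] = 0.01130.
E = z × SE = 1.440 × 0.01130 = 0.01628 ≈ 1.6 percentage points.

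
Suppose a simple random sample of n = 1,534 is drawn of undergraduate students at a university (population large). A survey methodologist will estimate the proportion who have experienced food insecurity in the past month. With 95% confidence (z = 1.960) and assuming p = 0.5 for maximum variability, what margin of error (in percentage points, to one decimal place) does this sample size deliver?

2.5

SE(p̂) = √[p(1−p)/n] = √[0.2500/1534] = 0.01277.
E = z × SE = 1.960 × 0.01277 = 0.02502, or 2.5 percentage points.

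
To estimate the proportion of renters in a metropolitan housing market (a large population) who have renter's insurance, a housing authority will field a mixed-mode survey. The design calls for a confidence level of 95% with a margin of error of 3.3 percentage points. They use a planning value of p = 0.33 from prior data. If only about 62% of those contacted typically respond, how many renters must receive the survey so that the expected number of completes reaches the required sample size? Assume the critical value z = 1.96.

1259

Completed interviews needed: n₀ = 1.96² × 0.2211 / 0.033² ≈ 779.96 → 780.
At a 62% response rate, contacts needed = 780 / 0.62 ≈ 1258.06 → 1259.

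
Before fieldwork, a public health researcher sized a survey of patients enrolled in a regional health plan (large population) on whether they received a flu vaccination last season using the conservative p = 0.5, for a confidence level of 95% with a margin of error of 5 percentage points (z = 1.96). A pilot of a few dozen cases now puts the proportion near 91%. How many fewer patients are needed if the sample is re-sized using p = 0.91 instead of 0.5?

Conservative (p = 0.5): n = 1.96² × 0.25 / 0.050² ≈ 384.16 → 385.
Using p = 0.91: p(1−p) = 0.0819, so n = 1.96² × 0.0819 / 0.050² ≈ 125.85 → 126.
Reduction: 385 − 126 = 259.

259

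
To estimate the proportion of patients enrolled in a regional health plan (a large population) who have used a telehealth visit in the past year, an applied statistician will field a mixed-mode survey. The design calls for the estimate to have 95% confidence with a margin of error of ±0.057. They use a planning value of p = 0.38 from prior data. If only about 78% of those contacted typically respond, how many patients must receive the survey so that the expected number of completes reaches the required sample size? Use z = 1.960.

Completed interviews needed: n₀ = 1.960² × 0.2356 / 0.057² ≈ 278.57 → 279.
At a 78% response rate, contacts needed = 279 / 0.78 ≈ 357.69 → 358.

358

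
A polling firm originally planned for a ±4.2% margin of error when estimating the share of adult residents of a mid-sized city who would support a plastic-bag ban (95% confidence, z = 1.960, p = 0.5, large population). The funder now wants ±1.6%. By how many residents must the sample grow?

At ±4.2%: n = 1.960² × 0.2500 / 0.042² ≈ 544.44 → 545.
At ±1.6%: n = 1.960² × 0.2500 / 0.016² ≈ 3751.56 → 3752.
Additional respondents: 3752 − 545 = 3207.

3207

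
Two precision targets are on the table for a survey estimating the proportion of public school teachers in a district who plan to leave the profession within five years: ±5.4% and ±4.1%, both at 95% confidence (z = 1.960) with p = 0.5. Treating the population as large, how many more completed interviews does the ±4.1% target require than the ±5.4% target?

242

At ±5.4%: n = 1.960² × 0.2500 / 0.054² ≈ 329.36 → 330.
At ±4.1%: n = 1.960² × 0.2500 / 0.041² ≈ 571.33 → 572.
Additional respondents: 572 − 330 = 242.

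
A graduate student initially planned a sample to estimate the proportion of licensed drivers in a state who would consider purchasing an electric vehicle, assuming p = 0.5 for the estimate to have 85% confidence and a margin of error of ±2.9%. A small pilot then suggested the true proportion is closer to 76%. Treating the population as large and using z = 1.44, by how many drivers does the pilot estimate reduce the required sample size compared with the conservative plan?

Conservative (p = 0.5): n = 1.44² × 0.25 / 0.029² ≈ 616.41 → 617.
Using p = 0.76: p(1−p) = 0.1824, so n = 1.44² × 0.1824 / 0.029² ≈ 449.73 → 450.
Reduction: 617 − 450 = 167.

167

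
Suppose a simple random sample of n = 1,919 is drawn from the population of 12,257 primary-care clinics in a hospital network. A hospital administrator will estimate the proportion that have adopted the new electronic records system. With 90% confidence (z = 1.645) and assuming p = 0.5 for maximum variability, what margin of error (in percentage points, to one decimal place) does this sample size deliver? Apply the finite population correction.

1.7

Finite-population factor: (N−n)/(N−1) = (12257−1919)/(12257−1) = 0.8435.
SE(p̂) = √[p(1−p)/n · (N−n)/(N−1)] = √[0.2500/1919 × 0.8435] = 0.01048.
E = z × SE = 1.645 × 0.01048 = 0.01724 ≈ 1.7 percentage points.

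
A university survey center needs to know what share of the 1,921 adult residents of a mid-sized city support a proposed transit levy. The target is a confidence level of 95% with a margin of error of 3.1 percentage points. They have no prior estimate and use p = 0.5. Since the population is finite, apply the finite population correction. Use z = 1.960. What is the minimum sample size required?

Unadjusted: n₀ = 1.960² × 0.50 × 0.50 / 0.031² ≈ 999.38, so n₀ = 1000.
Finite population correction with N = 1,921: n = n₀ / (1 + (n₀−1)/N) = 1000 / (1 + 999/1921) = 1000 / 1.5200 ≈ 657.88.
Rounding up, n = 658.

658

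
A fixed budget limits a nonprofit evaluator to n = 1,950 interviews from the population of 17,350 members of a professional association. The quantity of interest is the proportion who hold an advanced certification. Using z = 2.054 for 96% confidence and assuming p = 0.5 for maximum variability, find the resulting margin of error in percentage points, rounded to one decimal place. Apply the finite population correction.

2.2

Finite-population factor: (N−n)/(N−1) = (17350−1950)/(17350−1) = 0.8877.
SE(p̂) = √[p(1−p)/n · (N−n)/(N−1)] = √[0.2500/1950 × 0.8877] = 0.01067.
E = z × SE = 2.054 × 0.01067 = 0.02191 ≈ 2.2 percentage points.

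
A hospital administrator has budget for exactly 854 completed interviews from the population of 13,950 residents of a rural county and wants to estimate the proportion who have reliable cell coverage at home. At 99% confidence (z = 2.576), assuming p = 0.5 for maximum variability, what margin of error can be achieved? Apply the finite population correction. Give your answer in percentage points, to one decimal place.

4.3

Finite-population factor: (N−n)/(N−1) = (13950−854)/(13950−1) = 0.9388.
SE(p̂) = √[p(1−p)/n · (N−n)/(N−1)] = √[0.2500/854 × 0.9388] = 0.01658.
E = z × SE = 2.576 × 0.01658 = 0.04271 ≈ 4.3 percentage points.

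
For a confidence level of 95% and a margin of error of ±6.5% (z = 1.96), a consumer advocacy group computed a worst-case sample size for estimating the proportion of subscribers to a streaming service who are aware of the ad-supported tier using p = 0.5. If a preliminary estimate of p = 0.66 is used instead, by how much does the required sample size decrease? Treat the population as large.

23

Conservative (p = 0.5): n = 1.96² × 0.25 / 0.065² ≈ 227.31 → 228.
Using p = 0.66: p(1−p) = 0.2244, so n = 1.96² × 0.2244 / 0.065² ≈ 204.04 → 205.
Reduction: 228 − 205 = 23.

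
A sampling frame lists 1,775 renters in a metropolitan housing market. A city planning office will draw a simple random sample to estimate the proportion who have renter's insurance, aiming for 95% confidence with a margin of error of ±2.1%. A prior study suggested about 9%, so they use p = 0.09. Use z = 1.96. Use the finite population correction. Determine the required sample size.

510

Unadjusted: n₀ = 1.96² × 0.09 × 0.91 / 0.021² ≈ 713.44, so n₀ = 714.
Finite population correction with N = 1,775: n = n₀ / (1 + (n₀−1)/N) = 714 / (1 + 713/1775) = 714 / 1.4017 ≈ 509.39.
Rounding up, n = 510.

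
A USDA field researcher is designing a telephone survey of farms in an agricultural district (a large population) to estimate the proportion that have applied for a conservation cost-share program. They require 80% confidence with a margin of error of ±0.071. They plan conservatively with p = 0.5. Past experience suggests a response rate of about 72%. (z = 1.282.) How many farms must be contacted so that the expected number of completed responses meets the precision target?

Completed interviews needed: n₀ = 1.282² × 0.2500 / 0.071² ≈ 81.51 → 82.
At a 72% response rate, contacts needed = 82 / 0.72 ≈ 113.89 → 114.

114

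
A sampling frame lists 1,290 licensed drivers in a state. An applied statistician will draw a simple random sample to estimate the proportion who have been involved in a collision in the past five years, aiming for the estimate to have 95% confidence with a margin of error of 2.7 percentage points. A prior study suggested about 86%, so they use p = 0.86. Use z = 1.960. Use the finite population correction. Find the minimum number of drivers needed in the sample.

Unadjusted: n₀ = 1.960² × 0.86 × 0.14 / 0.027² ≈ 634.47, so n₀ = 635.
Finite population correction with N = 1,290: n = n₀ / (1 + (n₀−1)/N) = 635 / (1 + 634/1290) = 635 / 1.4915 ≈ 425.75.
Rounding up, n = 426.

426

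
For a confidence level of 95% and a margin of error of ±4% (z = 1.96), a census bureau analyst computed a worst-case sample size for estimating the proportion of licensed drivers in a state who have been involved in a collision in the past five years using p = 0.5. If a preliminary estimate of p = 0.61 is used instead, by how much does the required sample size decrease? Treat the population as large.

Conservative (p = 0.5): n = 1.96² × 0.25 / 0.040² ≈ 600.25 → 601.
Using p = 0.61: p(1−p) = 0.2379, so n = 1.96² × 0.2379 / 0.040² ≈ 571.20 → 572.
Reduction: 601 − 572 = 29.

29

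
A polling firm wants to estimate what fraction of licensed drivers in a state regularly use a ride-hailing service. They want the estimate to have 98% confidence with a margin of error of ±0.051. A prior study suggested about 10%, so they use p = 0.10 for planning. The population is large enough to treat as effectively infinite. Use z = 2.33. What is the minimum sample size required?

188

With p = 0.10, p(1−p) = 0.0900.
n = z²·p(1−p)/E² = 2.33² × 0.0900 / 0.051² = 5.4289 × 0.0900 / 0.002601 ≈ 187.85.
Rounding up gives n = 188.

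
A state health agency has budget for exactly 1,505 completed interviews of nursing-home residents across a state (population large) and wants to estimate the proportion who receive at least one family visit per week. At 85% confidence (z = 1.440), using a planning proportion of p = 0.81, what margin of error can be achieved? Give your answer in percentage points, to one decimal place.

1.5

SE(p̂) = √[p(1−p)/n] = √[0.1539/1505] = 0.01011.
E = z × SE = 1.440 × 0.01011 = 0.01456, or 1.5 percentage points.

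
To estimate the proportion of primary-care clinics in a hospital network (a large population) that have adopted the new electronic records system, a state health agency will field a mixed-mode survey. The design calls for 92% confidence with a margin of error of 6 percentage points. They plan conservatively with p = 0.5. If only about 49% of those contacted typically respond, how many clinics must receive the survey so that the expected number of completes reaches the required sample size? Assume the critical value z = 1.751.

435

Completed interviews needed: n₀ = 1.751² × 0.2500 / 0.060² ≈ 212.92 → 213.
At a 49% response rate, contacts needed = 213 / 0.49 ≈ 434.69 → 435.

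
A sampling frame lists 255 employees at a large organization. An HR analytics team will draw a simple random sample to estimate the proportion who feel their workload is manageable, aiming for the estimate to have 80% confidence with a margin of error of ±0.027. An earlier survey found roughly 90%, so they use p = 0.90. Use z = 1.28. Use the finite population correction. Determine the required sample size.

Unadjusted: n₀ = 1.28² × 0.90 × 0.10 / 0.027² ≈ 202.27, so n₀ = 203.
Finite population correction with N = 255: n = n₀ / (1 + (n₀−1)/N) = 203 / (1 + 202/255) = 203 / 1.7922 ≈ 113.27.
Rounding up, n = 114.

114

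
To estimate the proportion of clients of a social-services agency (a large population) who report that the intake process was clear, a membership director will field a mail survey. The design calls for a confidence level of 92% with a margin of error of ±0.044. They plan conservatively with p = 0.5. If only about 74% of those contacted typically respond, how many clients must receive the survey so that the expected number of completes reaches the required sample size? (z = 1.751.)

Completed interviews needed: n₀ = 1.751² × 0.2500 / 0.044² ≈ 395.92 → 396.
At a 74% response rate, contacts needed = 396 / 0.74 ≈ 535.14 → 536.

536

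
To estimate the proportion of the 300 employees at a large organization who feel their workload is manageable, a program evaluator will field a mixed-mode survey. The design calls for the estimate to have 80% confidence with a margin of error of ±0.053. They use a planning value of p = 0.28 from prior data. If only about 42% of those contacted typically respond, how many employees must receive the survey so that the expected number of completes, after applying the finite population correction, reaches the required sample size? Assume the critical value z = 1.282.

Completed interviews needed (unadjusted): n₀ = 1.282² × 0.2016 / 0.053² ≈ 117.95 → 118.
FPC for N = 300: n = 118 / (1 + 117/300) = 118 / 1.3900 ≈ 84.89 → 85.
At a 42% response rate, contacts needed = 85 / 0.42 ≈ 202.38 → 203.

203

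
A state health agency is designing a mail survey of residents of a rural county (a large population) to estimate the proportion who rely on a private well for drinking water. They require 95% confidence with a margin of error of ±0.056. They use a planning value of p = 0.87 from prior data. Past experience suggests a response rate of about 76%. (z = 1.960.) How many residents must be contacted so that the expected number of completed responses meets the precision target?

183

Completed interviews needed: n₀ = 1.960² × 0.1131 / 0.056² ≈ 138.55 → 139.
At a 76% response rate, contacts needed = 139 / 0.76 ≈ 182.89 → 183.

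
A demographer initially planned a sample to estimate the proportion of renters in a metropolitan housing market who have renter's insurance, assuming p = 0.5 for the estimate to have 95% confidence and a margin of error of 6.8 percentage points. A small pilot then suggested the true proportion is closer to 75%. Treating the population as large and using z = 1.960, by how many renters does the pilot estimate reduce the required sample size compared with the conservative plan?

Conservative (p = 0.5): n = 1.960² × 0.25 / 0.068² ≈ 207.70 → 208.
Using p = 0.75: p(1−p) = 0.1875, so n = 1.960² × 0.1875 / 0.068² ≈ 155.77 → 156.
Reduction: 208 − 156 = 52.

52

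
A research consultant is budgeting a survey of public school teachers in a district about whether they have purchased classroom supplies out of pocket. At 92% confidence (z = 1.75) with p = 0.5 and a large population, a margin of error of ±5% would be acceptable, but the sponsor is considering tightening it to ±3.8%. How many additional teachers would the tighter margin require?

224

At ±5%: n = 1.75² × 0.2500 / 0.050² ≈ 306.25 → 307.
At ±3.8%: n = 1.75² × 0.2500 / 0.038² ≈ 530.21 → 531.
Additional respondents: 531 − 307 = 224.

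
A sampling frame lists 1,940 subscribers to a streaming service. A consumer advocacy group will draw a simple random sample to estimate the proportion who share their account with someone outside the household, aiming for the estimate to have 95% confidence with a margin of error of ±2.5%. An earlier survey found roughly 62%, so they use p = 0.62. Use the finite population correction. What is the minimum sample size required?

830

For 95% confidence, z = 1.960.
Unadjusted: n₀ = 1.960² × 0.62 × 0.38 / 0.025² ≈ 1448.13, so n₀ = 1449.
Finite population correction with N = 1,940: n = n₀ / (1 + (n₀−1)/N) = 1449 / (1 + 1448/1940) = 1449 / 1.7464 ≈ 829.71.
Rounding up, n = 830.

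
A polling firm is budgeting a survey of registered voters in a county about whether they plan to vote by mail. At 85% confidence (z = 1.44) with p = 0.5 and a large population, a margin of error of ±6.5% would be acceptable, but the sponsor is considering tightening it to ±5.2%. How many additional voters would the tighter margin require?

At ±6.5%: n = 1.44² × 0.2500 / 0.065² ≈ 122.70 → 123.
At ±5.2%: n = 1.44² × 0.2500 / 0.052² ≈ 191.72 → 192.
Additional respondents: 192 − 123 = 69.

69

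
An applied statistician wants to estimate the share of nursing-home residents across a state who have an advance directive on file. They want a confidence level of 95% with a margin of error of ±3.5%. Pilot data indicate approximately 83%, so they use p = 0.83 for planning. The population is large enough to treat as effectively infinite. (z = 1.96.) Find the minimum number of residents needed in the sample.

443

With p = 0.83, p(1−p) = 0.1411.
n = z²·p(1−p)/E² = 1.96² × 0.1411 / 0.035² = 3.8416 × 0.1411 / 0.001225 ≈ 442.49.
Rounding up gives n = 443.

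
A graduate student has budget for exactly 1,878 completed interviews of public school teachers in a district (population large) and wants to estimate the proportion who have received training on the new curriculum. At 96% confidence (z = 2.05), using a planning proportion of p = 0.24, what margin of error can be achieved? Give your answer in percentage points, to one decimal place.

SE(p̂) = √[p(1−p)/n] = √[0.1824/1878] = 0.00986.
E = z × SE = 2.05 × 0.00986 = 0.02020, or 2.0 percentage points.

2.0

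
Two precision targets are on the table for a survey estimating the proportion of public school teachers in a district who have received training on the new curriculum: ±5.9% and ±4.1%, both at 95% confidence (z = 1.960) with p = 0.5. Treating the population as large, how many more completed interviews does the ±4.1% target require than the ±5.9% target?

296

At ±5.9%: n = 1.960² × 0.2500 / 0.059² ≈ 275.90 → 276.
At ±4.1%: n = 1.960² × 0.2500 / 0.041² ≈ 571.33 → 572.
Additional respondents: 572 − 276 = 296.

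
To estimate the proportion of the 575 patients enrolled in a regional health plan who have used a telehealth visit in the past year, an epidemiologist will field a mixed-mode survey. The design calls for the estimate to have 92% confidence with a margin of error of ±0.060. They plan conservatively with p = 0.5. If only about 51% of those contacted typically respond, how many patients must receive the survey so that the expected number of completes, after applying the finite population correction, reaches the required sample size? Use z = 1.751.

Completed interviews needed (unadjusted): n₀ = 1.751² × 0.2500 / 0.060² ≈ 212.92 → 213.
FPC for N = 575: n = 213 / (1 + 212/575) = 213 / 1.3687 ≈ 155.62 → 156.
At a 51% response rate, contacts needed = 156 / 0.51 ≈ 305.88 → 306.

306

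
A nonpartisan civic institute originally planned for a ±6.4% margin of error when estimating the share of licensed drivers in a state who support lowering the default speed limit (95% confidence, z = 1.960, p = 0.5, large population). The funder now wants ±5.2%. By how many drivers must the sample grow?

At ±6.4%: n = 1.960² × 0.2500 / 0.064² ≈ 234.47 → 235.
At ±5.2%: n = 1.960² × 0.2500 / 0.052² ≈ 355.18 → 356.
Additional respondents: 356 − 235 = 121.

121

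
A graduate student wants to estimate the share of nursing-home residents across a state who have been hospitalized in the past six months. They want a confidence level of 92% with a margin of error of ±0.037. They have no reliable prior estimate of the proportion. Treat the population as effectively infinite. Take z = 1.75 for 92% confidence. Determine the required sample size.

With no prior estimate, use p = 0.5, giving p(1−p) = 0.25.
n = z²·p(1−p)/E² = 1.75² × 0.2500 / 0.037² = 3.0625 × 0.2500 / 0.001369 ≈ 559.26.
Rounding up gives n = 560.

560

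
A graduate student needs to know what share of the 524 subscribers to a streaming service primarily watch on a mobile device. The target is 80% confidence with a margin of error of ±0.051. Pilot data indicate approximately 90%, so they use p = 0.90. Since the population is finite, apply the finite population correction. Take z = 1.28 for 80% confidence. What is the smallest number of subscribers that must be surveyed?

Unadjusted: n₀ = 1.28² × 0.90 × 0.10 / 0.051² ≈ 56.69, so n₀ = 57.
Finite population correction with N = 524: n = n₀ / (1 + (n₀−1)/N) = 57 / (1 + 56/524) = 57 / 1.1069 ≈ 51.50.
Rounding up, n = 52.

52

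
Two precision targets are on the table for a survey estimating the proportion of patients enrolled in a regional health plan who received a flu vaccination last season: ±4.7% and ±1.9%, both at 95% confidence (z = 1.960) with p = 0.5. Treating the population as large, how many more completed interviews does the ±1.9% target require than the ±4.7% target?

At ±4.7%: n = 1.960² × 0.2500 / 0.047² ≈ 434.77 → 435.
At ±1.9%: n = 1.960² × 0.2500 / 0.019² ≈ 2660.39 → 2661.
Additional respondents: 2661 − 435 = 2226.

2226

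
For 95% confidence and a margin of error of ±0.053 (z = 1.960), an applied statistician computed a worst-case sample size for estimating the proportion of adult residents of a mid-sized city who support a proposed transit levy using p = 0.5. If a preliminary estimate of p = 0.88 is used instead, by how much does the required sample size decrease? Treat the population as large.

Conservative (p = 0.5): n = 1.960² × 0.25 / 0.053² ≈ 341.90 → 342.
Using p = 0.88: p(1−p) = 0.1056, so n = 1.960² × 0.1056 / 0.053² ≈ 144.42 → 145.
Reduction: 342 − 145 = 197.

197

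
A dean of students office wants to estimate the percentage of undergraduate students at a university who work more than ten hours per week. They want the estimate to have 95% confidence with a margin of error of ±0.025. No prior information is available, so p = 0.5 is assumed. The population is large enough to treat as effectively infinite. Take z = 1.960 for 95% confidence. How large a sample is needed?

1537

With p = 0.5, p(1−p) = 0.25.
n = z²·p(1−p)/E² = 1.960² × 0.2500 / 0.025² = 3.8416 × 0.2500 / 0.000625 ≈ 1536.64.
Rounding up gives n = 1537.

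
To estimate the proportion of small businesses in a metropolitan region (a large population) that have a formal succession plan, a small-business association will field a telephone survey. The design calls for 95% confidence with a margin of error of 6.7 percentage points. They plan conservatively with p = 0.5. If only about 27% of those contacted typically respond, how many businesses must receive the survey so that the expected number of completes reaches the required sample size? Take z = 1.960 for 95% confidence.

793

Completed interviews needed: n₀ = 1.960² × 0.2500 / 0.067² ≈ 213.95 → 214.
At a 27% response rate, contacts needed = 214 / 0.27 ≈ 792.59 → 793.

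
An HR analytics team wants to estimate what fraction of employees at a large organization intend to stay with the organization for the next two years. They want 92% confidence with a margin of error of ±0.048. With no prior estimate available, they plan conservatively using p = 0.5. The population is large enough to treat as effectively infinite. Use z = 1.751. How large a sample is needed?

With p = 0.5, p(1−p) = 0.25.
n = z²·p(1−p)/E² = 1.751² × 0.2500 / 0.048² = 3.0660 × 0.2500 / 0.002304 ≈ 332.68.
Rounding up gives n = 333.

333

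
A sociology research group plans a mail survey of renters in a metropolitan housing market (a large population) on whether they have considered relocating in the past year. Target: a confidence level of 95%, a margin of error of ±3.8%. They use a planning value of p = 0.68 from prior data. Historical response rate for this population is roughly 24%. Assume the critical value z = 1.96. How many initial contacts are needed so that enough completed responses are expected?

2413

Completed interviews needed: n₀ = 1.96² × 0.2176 / 0.038² ≈ 578.90 → 579.
At a 24% response rate, contacts needed = 579 / 0.24 ≈ 2412.50 → 2413.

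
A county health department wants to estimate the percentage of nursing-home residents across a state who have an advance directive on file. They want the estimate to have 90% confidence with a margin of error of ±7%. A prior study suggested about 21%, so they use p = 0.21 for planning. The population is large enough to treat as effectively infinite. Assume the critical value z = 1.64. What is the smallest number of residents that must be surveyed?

92

With p = 0.21, p(1−p) = 0.1659.
n = z²·p(1−p)/E² = 1.64² × 0.1659 / 0.070² = 2.6896 × 0.1659 / 0.004900 ≈ 91.06.
Rounding up gives n = 92.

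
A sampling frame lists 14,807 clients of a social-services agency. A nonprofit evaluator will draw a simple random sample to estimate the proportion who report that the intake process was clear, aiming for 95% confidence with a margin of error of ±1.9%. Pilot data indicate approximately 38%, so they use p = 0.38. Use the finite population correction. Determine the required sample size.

For 95% confidence, z = 1.960.
Unadjusted: n₀ = 1.960² × 0.38 × 0.62 / 0.019² ≈ 2507.15, so n₀ = 2508.
Finite population correction with N = 14,807: n = n₀ / (1 + (n₀−1)/N) = 2508 / (1 + 2507/14807) = 2508 / 1.1693 ≈ 2144.85.
Rounding up, n = 2145.

2145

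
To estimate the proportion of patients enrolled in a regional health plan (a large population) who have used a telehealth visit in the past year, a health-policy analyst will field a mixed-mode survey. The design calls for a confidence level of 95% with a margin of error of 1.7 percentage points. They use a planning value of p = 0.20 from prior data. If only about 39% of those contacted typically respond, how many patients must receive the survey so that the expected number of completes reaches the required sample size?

5454

For 95% confidence, z = 1.96.
Completed interviews needed: n₀ = 1.96² × 0.1600 / 0.017² ≈ 2126.84 → 2127.
At a 39% response rate, contacts needed = 2127 / 0.39 ≈ 5453.85 → 5454.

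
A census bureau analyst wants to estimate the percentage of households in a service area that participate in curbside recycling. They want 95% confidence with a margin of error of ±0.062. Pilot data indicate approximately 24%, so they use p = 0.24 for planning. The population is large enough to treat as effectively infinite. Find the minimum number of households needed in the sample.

183

For 95% confidence, z = 1.960.
With p = 0.24, p(1−p) = 0.1824.
n = z²·p(1−p)/E² = 1.960² × 0.1824 / 0.062² = 3.8416 × 0.1824 / 0.003844 ≈ 182.29.
Rounding up gives n = 183.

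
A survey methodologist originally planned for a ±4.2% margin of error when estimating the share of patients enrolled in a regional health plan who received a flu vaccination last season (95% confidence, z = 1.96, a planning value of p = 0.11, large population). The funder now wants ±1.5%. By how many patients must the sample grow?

At ±4.2%: n = 1.96² × 0.0979 / 0.042² ≈ 213.20 → 214.
At ±1.5%: n = 1.96² × 0.0979 / 0.015² ≈ 1671.52 → 1672.
Additional respondents: 1672 − 214 = 1458.

1458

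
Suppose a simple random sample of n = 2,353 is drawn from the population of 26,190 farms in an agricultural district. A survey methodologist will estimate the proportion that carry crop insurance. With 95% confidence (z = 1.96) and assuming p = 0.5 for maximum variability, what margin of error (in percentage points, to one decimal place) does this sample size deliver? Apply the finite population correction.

1.9

Finite-population factor: (N−n)/(N−1) = (26190−2353)/(26190−1) = 0.9102.
SE(p̂) = √[p(1−p)/n · (N−n)/(N−1)] = √[0.2500/2353 × 0.9102] = 0.00983.
E = z × SE = 1.96 × 0.00983 = 0.01927 ≈ 1.9 percentage points.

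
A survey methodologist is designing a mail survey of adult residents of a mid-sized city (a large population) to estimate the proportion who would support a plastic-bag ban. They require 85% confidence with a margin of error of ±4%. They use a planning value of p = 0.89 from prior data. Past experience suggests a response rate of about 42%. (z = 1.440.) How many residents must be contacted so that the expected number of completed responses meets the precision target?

303

Completed interviews needed: n₀ = 1.440² × 0.0979 / 0.040² ≈ 126.88 → 127.
At a 42% response rate, contacts needed = 127 / 0.42 ≈ 302.38 → 303.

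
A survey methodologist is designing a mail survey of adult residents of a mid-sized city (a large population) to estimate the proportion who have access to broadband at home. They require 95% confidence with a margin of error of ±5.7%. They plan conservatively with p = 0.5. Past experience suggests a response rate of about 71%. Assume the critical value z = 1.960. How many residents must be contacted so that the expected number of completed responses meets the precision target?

417

Completed interviews needed: n₀ = 1.960² × 0.2500 / 0.057² ≈ 295.60 → 296.
At a 71% response rate, contacts needed = 296 / 0.71 ≈ 416.90 → 417.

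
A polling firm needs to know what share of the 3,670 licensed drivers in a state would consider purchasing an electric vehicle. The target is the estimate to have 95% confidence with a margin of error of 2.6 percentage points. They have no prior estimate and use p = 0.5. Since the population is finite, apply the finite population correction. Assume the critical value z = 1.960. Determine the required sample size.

Unadjusted: n₀ = 1.960² × 0.50 × 0.50 / 0.026² ≈ 1420.71, so n₀ = 1421.
Finite population correction with N = 3,670: n = n₀ / (1 + (n₀−1)/N) = 1421 / (1 + 1420/3670) = 1421 / 1.3869 ≈ 1024.57.
Rounding up, n = 1025.

1025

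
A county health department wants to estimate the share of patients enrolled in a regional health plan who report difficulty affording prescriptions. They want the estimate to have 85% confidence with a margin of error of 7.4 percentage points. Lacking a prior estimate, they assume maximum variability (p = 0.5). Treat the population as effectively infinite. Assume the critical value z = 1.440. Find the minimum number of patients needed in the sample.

95

With p = 0.5, p(1−p) = 0.25.
n = z²·p(1−p)/E² = 1.440² × 0.2500 / 0.074² = 2.0736 × 0.2500 / 0.005476 ≈ 94.67.
Rounding up gives n = 95.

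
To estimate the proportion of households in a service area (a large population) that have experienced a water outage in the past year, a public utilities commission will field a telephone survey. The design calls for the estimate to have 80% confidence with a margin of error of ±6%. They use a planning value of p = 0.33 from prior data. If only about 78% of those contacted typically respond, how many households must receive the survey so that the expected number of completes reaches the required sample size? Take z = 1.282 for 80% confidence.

130

Completed interviews needed: n₀ = 1.282² × 0.2211 / 0.060² ≈ 100.94 → 101.
At a 78% response rate, contacts needed = 101 / 0.78 ≈ 129.49 → 130.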